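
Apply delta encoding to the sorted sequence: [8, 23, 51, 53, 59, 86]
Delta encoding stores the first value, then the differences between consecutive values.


First value: 8
Deltas:
  23 - 8 = 15
  51 - 23 = 28
  53 - 51 = 2
  59 - 53 = 6
  86 - 59 = 27


Delta encoded: [8, 15, 28, 2, 6, 27]


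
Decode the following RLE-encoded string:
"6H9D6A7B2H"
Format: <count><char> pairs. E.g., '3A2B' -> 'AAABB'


Expanding each <count><char> pair:
  6H -> 'HHHHHH'
  9D -> 'DDDDDDDDD'
  6A -> 'AAAAAA'
  7B -> 'BBBBBBB'
  2H -> 'HH'

Decoded = HHHHHHDDDDDDDDDAAAAAABBBBBBBHH


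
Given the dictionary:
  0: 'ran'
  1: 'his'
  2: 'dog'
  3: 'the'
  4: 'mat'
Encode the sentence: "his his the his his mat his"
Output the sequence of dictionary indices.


Look up each word in the dictionary:
  'his' -> 1
  'his' -> 1
  'the' -> 3
  'his' -> 1
  'his' -> 1
  'mat' -> 4
  'his' -> 1

Encoded: [1, 1, 3, 1, 1, 4, 1]


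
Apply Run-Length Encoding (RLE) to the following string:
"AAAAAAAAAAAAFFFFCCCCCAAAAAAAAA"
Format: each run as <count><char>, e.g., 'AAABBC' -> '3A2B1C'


Scanning runs left to right:
  i=0: run of 'A' x 12 -> '12A'
  i=12: run of 'F' x 4 -> '4F'
  i=16: run of 'C' x 5 -> '5C'
  i=21: run of 'A' x 9 -> '9A'

RLE = 12A4F5C9A


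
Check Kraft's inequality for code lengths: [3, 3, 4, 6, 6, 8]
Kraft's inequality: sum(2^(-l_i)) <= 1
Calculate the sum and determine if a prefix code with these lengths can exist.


Sum = 2^(-3) + 2^(-3) + 2^(-4) + 2^(-6) + 2^(-6) + 2^(-8)
    = 0.125 + 0.125 + 0.0625 + 0.015625 + 0.015625 + 0.00390625
    = 89/256 = 0.34765625
Since 0.34765625 <= 1, Kraft's inequality IS satisfied.
A prefix code with these lengths CAN exist.

Kraft sum = 0.34765625. Satisfied.


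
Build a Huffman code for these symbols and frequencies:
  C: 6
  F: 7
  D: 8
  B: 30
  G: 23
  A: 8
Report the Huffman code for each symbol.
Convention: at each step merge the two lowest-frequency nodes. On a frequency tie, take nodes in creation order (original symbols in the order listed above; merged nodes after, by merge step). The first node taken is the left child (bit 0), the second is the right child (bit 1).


Huffman tree construction:
Step 1: Merge C(6) + F(7) = 13
Step 2: Merge D(8) + A(8) = 16
Step 3: Merge (C+F)(13) + (D+A)(16) = 29
Step 4: Merge G(23) + ((C+F)+(D+A))(29) = 52
Step 5: Merge B(30) + (G+((C+F)+(D+A)))(52) = 82
Read each symbol's code off the tree from the root (left child = 0, right child = 1).

Codes:
  C: 1100 (length 4)
  F: 1101 (length 4)
  D: 1110 (length 4)
  B: 0 (length 1)
  G: 10 (length 2)
  A: 1111 (length 4)
Average code length: 192/82 = 2.3415 bits/symbol


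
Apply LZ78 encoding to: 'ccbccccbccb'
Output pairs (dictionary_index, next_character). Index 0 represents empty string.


LZ78 encoding steps:
Dictionary: {0: ''}
Step 1: w='' (idx 0), next='c' -> output (0, 'c'), add 'c' as idx 1
Step 2: w='c' (idx 1), next='b' -> output (1, 'b'), add 'cb' as idx 2
Step 3: w='c' (idx 1), next='c' -> output (1, 'c'), add 'cc' as idx 3
Step 4: w='cc' (idx 3), next='b' -> output (3, 'b'), add 'ccb' as idx 4
Step 5: w='ccb' (idx 4), end of input -> output (4, '')


Encoded: [(0, 'c'), (1, 'b'), (1, 'c'), (3, 'b'), (4, '')]


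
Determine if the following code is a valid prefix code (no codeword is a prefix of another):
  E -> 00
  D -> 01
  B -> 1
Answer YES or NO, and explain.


Checking each pair (does one codeword prefix another?):
  E='00' vs D='01': no prefix
  E='00' vs B='1': no prefix
  D='01' vs E='00': no prefix
  D='01' vs B='1': no prefix
  B='1' vs E='00': no prefix
  B='1' vs D='01': no prefix
No violation found over all pairs.

YES -- this is a valid prefix code. No codeword is a prefix of any other codeword.


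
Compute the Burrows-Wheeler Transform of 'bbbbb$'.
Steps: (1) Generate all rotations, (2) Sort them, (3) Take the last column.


Rotations (sorted):
  0: $bbbbb -> last char: b
  1: b$bbbb -> last char: b
  2: bb$bbb -> last char: b
  3: bbb$bb -> last char: b
  4: bbbb$b -> last char: b
  5: bbbbb$ -> last char: $


BWT = bbbbb$


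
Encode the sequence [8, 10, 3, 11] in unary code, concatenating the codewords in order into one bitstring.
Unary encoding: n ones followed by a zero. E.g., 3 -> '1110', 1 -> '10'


Encode each number as n ones followed by a terminating 0:
  8 -> 111111110 (9 bits)
  10 -> 11111111110 (11 bits)
  3 -> 1110 (4 bits)
  11 -> 111111111110 (12 bits)
Total length = 9 + 11 + 4 + 12 = 36 bits.

Unary([8, 10, 3, 11]) = 111111110111111111101110111111111110 (36 bits)


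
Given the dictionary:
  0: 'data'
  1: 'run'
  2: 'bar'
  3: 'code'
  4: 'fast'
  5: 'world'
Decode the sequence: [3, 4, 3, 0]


Look up each index in the dictionary:
  3 -> 'code'
  4 -> 'fast'
  3 -> 'code'
  0 -> 'data'

Decoded: "code fast code data"


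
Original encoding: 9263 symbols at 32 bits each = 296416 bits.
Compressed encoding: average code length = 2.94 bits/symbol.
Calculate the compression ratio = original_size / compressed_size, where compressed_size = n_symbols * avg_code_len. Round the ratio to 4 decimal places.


original_size = n_symbols * orig_bits = 9263 * 32 = 296416 bits
compressed_size = n_symbols * avg_code_len = 9263 * 2.94 = 27233.22 bits
ratio = original_size / compressed_size = 296416 / 27233.22 = 10.8844

Compression ratio = 10.8844


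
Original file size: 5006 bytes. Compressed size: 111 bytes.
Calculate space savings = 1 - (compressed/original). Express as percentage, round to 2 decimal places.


ratio = compressed/original = 111/5006 = 0.022173
savings = 1 - ratio = 1 - 0.022173 = 0.977827
as a percentage: 0.977827 * 100 = 97.78%

Space savings = 1 - 111/5006 = 97.78%


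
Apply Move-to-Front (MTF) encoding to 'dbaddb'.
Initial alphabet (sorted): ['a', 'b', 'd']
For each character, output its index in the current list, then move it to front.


MTF encoding:
'd': index 2 in ['a', 'b', 'd'] -> ['d', 'a', 'b']
'b': index 2 in ['d', 'a', 'b'] -> ['b', 'd', 'a']
'a': index 2 in ['b', 'd', 'a'] -> ['a', 'b', 'd']
'd': index 2 in ['a', 'b', 'd'] -> ['d', 'a', 'b']
'd': index 0 in ['d', 'a', 'b'] -> ['d', 'a', 'b']
'b': index 2 in ['d', 'a', 'b'] -> ['b', 'd', 'a']


Output: [2, 2, 2, 2, 0, 2]


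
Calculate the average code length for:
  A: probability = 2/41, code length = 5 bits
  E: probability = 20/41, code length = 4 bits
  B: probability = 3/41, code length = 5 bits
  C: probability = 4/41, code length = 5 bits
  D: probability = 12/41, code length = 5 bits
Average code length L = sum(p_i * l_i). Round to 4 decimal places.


Weighted contributions p_i * l_i:
  A: (2/41) * 5 = 10/41
  E: (20/41) * 4 = 80/41
  B: (3/41) * 5 = 15/41
  C: (4/41) * 5 = 20/41
  D: (12/41) * 5 = 60/41
Sum = (10 + 80 + 15 + 20 + 60)/41 = 185/41

L = 185/41 = 4.5122 bits/symbol


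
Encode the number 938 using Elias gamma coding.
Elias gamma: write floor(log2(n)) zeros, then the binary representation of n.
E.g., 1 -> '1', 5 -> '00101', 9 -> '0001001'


num_bits = floor(log2(938)) + 1 = 10
leading_zeros = num_bits - 1 = 9
binary(938) = 1110101010

Elias gamma(938) = '000000000' + '1110101010' = 0000000001110101010 (19 bits)


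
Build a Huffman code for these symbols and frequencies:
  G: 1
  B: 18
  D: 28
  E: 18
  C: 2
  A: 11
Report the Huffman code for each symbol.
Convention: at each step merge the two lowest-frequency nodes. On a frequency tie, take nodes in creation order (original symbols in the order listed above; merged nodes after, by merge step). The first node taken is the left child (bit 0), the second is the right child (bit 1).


Huffman tree construction:
Step 1: Merge G(1) + C(2) = 3
Step 2: Merge (G+C)(3) + A(11) = 14
Step 3: Merge ((G+C)+A)(14) + B(18) = 32
Step 4: Merge E(18) + D(28) = 46
Step 5: Merge (((G+C)+A)+B)(32) + (E+D)(46) = 78
Read each symbol's code off the tree from the root (left child = 0, right child = 1).

Codes:
  G: 0000 (length 4)
  B: 01 (length 2)
  D: 11 (length 2)
  E: 10 (length 2)
  C: 0001 (length 4)
  A: 001 (length 3)
Average code length: 173/78 = 2.2179 bits/symbol


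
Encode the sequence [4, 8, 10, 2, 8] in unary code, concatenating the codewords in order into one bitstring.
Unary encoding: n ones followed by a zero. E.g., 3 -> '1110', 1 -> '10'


Encode each number as n ones followed by a terminating 0:
  4 -> 11110 (5 bits)
  8 -> 111111110 (9 bits)
  10 -> 11111111110 (11 bits)
  2 -> 110 (3 bits)
  8 -> 111111110 (9 bits)
Total length = 5 + 9 + 11 + 3 + 9 = 37 bits.

Unary([4, 8, 10, 2, 8]) = 1111011111111011111111110110111111110 (37 bits)


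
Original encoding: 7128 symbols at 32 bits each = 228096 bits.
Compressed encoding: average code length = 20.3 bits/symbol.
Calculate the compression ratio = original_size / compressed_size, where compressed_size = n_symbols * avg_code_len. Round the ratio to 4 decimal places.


original_size = n_symbols * orig_bits = 7128 * 32 = 228096 bits
compressed_size = n_symbols * avg_code_len = 7128 * 20.3 = 144698.4 bits
ratio = original_size / compressed_size = 228096 / 144698.4 = 1.5764

Compression ratio = 1.5764


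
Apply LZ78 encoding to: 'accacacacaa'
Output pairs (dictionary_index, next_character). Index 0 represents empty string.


LZ78 encoding steps:
Dictionary: {0: ''}
Step 1: w='' (idx 0), next='a' -> output (0, 'a'), add 'a' as idx 1
Step 2: w='' (idx 0), next='c' -> output (0, 'c'), add 'c' as idx 2
Step 3: w='c' (idx 2), next='a' -> output (2, 'a'), add 'ca' as idx 3
Step 4: w='ca' (idx 3), next='c' -> output (3, 'c'), add 'cac' as idx 4
Step 5: w='a' (idx 1), next='c' -> output (1, 'c'), add 'ac' as idx 5
Step 6: w='a' (idx 1), next='a' -> output (1, 'a'), add 'aa' as idx 6


Encoded: [(0, 'a'), (0, 'c'), (2, 'a'), (3, 'c'), (1, 'c'), (1, 'a')]


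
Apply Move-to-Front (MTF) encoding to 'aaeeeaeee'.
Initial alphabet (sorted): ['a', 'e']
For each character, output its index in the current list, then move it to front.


MTF encoding:
'a': index 0 in ['a', 'e'] -> ['a', 'e']
'a': index 0 in ['a', 'e'] -> ['a', 'e']
'e': index 1 in ['a', 'e'] -> ['e', 'a']
'e': index 0 in ['e', 'a'] -> ['e', 'a']
'e': index 0 in ['e', 'a'] -> ['e', 'a']
'a': index 1 in ['e', 'a'] -> ['a', 'e']
'e': index 1 in ['a', 'e'] -> ['e', 'a']
'e': index 0 in ['e', 'a'] -> ['e', 'a']
'e': index 0 in ['e', 'a'] -> ['e', 'a']


Output: [0, 0, 1, 0, 0, 1, 1, 0, 0]


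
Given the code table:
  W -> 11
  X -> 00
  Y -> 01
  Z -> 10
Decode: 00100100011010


Decoding:
00 -> X
10 -> Z
01 -> Y
00 -> X
01 -> Y
10 -> Z
10 -> Z


Result: XZYXYZZ


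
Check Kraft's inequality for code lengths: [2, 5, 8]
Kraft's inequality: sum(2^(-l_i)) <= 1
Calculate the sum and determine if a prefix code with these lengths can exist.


Sum = 2^(-2) + 2^(-5) + 2^(-8)
    = 0.25 + 0.03125 + 0.00390625
    = 73/256 = 0.28515625
Since 0.28515625 <= 1, Kraft's inequality IS satisfied.
A prefix code with these lengths CAN exist.

Kraft sum = 0.28515625. Satisfied.


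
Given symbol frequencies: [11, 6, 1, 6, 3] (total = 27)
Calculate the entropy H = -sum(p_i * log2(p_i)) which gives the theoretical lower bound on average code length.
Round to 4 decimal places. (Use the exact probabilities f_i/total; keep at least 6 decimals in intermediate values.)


Per-symbol terms -p_i * log2(p_i) with p_i = f_i/27:
  p = 11/27 = 0.407407: log2(p) = -1.295456, -p*log2(p) = 0.527778
  p = 6/27 = 0.222222: log2(p) = -2.169925, -p*log2(p) = 0.482206
  p = 1/27 = 0.037037: log2(p) = -4.754888, -p*log2(p) = 0.176107
  p = 6/27 = 0.222222: log2(p) = -2.169925, -p*log2(p) = 0.482206
  p = 3/27 = 0.111111: log2(p) = -3.169925, -p*log2(p) = 0.352214
H = 0.527778 + 0.482206 + 0.176107 + 0.482206 + 0.352214 = 2.020511

H = 2.0205 bits/symbol


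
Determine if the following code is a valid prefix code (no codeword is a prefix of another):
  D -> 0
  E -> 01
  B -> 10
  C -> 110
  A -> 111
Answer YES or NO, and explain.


Checking each pair (does one codeword prefix another?):
  D='0' vs E='01': prefix -- VIOLATION

NO -- this is NOT a valid prefix code. D (0) is a prefix of E (01).


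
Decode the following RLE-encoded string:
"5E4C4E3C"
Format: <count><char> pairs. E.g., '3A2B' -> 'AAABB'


Expanding each <count><char> pair:
  5E -> 'EEEEE'
  4C -> 'CCCC'
  4E -> 'EEEE'
  3C -> 'CCC'

Decoded = EEEEECCCCEEEECCC


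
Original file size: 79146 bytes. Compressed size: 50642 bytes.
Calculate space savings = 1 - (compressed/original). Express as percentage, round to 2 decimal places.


ratio = compressed/original = 50642/79146 = 0.639855
savings = 1 - ratio = 1 - 0.639855 = 0.360145
as a percentage: 0.360145 * 100 = 36.01%

Space savings = 1 - 50642/79146 = 36.01%


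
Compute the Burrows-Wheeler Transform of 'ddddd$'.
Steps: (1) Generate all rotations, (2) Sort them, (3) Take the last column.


Rotations (sorted):
  0: $ddddd -> last char: d
  1: d$dddd -> last char: d
  2: dd$ddd -> last char: d
  3: ddd$dd -> last char: d
  4: dddd$d -> last char: d
  5: ddddd$ -> last char: $


BWT = ddddd$


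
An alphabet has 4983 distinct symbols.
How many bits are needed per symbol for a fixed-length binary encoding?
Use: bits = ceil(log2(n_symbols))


log2(4983) = 12.2828
Bracket: 2^12 = 4096 < 4983 <= 2^13 = 8192
So ceil(log2(4983)) = 13

bits = ceil(log2(4983)) = ceil(12.2828) = 13 bits


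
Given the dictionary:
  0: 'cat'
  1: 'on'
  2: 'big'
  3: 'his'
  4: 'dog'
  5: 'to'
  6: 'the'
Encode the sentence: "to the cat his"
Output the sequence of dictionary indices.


Look up each word in the dictionary:
  'to' -> 5
  'the' -> 6
  'cat' -> 0
  'his' -> 3

Encoded: [5, 6, 0, 3]


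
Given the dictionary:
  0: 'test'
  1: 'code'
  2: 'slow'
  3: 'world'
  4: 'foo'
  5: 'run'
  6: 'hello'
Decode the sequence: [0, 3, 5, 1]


Look up each index in the dictionary:
  0 -> 'test'
  3 -> 'world'
  5 -> 'run'
  1 -> 'code'

Decoded: "test world run code"


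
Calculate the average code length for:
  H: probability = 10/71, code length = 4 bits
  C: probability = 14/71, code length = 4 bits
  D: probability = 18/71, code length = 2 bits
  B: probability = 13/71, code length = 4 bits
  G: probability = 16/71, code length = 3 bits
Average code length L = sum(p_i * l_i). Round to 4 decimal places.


Weighted contributions p_i * l_i:
  H: (10/71) * 4 = 40/71
  C: (14/71) * 4 = 56/71
  D: (18/71) * 2 = 36/71
  B: (13/71) * 4 = 52/71
  G: (16/71) * 3 = 48/71
Sum = (40 + 56 + 36 + 52 + 48)/71 = 232/71

L = 232/71 = 3.2676 bits/symbol


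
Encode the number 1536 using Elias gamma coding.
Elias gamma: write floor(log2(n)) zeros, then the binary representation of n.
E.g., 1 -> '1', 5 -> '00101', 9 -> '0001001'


num_bits = floor(log2(1536)) + 1 = 11
leading_zeros = num_bits - 1 = 10
binary(1536) = 11000000000

Elias gamma(1536) = '0000000000' + '11000000000' = 000000000011000000000 (21 bits)


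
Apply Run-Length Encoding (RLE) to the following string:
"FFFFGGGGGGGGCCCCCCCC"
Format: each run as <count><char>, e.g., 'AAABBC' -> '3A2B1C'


Scanning runs left to right:
  i=0: run of 'F' x 4 -> '4F'
  i=4: run of 'G' x 8 -> '8G'
  i=12: run of 'C' x 8 -> '8C'

RLE = 4F8G8C


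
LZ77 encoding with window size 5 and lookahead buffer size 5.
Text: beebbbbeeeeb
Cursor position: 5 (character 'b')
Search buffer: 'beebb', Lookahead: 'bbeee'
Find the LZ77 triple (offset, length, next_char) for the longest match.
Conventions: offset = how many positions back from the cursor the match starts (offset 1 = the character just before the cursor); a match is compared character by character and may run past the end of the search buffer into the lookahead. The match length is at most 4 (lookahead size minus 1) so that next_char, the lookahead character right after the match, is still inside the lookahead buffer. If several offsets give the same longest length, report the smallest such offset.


Try each offset into the search buffer:
  offset=1 (pos 4, char 'b'): match length 2
  offset=2 (pos 3, char 'b'): match length 2
  offset=3 (pos 2, char 'e'): match length 0
  offset=4 (pos 1, char 'e'): match length 0
  offset=5 (pos 0, char 'b'): match length 1
Longest match has length 2, found at offsets 1, 2; take the smallest, offset 1.
next_char = character at position 5 + 2 = 7 -> 'e'

Best match: offset=1, length=2 (matching 'bb' starting at position 4)
LZ77 triple: (1, 2, 'e')


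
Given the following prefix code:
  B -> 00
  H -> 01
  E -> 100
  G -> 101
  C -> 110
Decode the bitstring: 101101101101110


Decoding step by step:
Bits 101 -> G
Bits 101 -> G
Bits 101 -> G
Bits 101 -> G
Bits 110 -> C


Decoded message: GGGGC


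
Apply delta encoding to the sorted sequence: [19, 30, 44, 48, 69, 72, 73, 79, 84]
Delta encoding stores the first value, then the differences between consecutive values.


First value: 19
Deltas:
  30 - 19 = 11
  44 - 30 = 14
  48 - 44 = 4
  69 - 48 = 21
  72 - 69 = 3
  73 - 72 = 1
  79 - 73 = 6
  84 - 79 = 5


Delta encoded: [19, 11, 14, 4, 21, 3, 1, 6, 5]


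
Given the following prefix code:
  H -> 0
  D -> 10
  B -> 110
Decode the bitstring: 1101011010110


Decoding step by step:
Bits 110 -> B
Bits 10 -> D
Bits 110 -> B
Bits 10 -> D
Bits 110 -> B


Decoded message: BDBDB


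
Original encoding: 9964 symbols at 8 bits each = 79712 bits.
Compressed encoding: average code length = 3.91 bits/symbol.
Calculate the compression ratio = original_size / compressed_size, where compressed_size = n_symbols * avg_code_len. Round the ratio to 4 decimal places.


original_size = n_symbols * orig_bits = 9964 * 8 = 79712 bits
compressed_size = n_symbols * avg_code_len = 9964 * 3.91 = 38959.24 bits
ratio = original_size / compressed_size = 79712 / 38959.24 = 2.046

Compression ratio = 2.046


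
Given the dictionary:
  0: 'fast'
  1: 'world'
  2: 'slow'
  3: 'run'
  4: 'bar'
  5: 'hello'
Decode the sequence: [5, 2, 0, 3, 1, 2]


Look up each index in the dictionary:
  5 -> 'hello'
  2 -> 'slow'
  0 -> 'fast'
  3 -> 'run'
  1 -> 'world'
  2 -> 'slow'

Decoded: "hello slow fast run world slow"


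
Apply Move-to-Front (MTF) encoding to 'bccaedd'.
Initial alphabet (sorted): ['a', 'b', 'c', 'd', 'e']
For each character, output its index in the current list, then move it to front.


MTF encoding:
'b': index 1 in ['a', 'b', 'c', 'd', 'e'] -> ['b', 'a', 'c', 'd', 'e']
'c': index 2 in ['b', 'a', 'c', 'd', 'e'] -> ['c', 'b', 'a', 'd', 'e']
'c': index 0 in ['c', 'b', 'a', 'd', 'e'] -> ['c', 'b', 'a', 'd', 'e']
'a': index 2 in ['c', 'b', 'a', 'd', 'e'] -> ['a', 'c', 'b', 'd', 'e']
'e': index 4 in ['a', 'c', 'b', 'd', 'e'] -> ['e', 'a', 'c', 'b', 'd']
'd': index 4 in ['e', 'a', 'c', 'b', 'd'] -> ['d', 'e', 'a', 'c', 'b']
'd': index 0 in ['d', 'e', 'a', 'c', 'b'] -> ['d', 'e', 'a', 'c', 'b']


Output: [1, 2, 0, 2, 4, 4, 0]


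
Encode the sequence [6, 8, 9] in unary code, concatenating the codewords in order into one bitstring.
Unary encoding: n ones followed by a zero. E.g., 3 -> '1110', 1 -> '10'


Encode each number as n ones followed by a terminating 0:
  6 -> 1111110 (7 bits)
  8 -> 111111110 (9 bits)
  9 -> 1111111110 (10 bits)
Total length = 7 + 9 + 10 = 26 bits.

Unary([6, 8, 9]) = 11111101111111101111111110 (26 bits)


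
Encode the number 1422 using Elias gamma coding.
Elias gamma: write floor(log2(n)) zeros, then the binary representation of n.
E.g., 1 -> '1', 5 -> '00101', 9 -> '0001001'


num_bits = floor(log2(1422)) + 1 = 11
leading_zeros = num_bits - 1 = 10
binary(1422) = 10110001110

Elias gamma(1422) = '0000000000' + '10110001110' = 000000000010110001110 (21 bits)


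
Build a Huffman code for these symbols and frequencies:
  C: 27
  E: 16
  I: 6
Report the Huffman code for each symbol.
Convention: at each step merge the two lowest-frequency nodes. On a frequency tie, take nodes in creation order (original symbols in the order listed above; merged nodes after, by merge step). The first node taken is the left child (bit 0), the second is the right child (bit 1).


Huffman tree construction:
Step 1: Merge I(6) + E(16) = 22
Step 2: Merge (I+E)(22) + C(27) = 49
Read each symbol's code off the tree from the root (left child = 0, right child = 1).

Codes:
  C: 1 (length 1)
  E: 01 (length 2)
  I: 00 (length 2)
Average code length: 71/49 = 1.4490 bits/symbol


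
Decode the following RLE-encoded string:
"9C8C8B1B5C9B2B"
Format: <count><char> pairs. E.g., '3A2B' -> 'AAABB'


Expanding each <count><char> pair:
  9C -> 'CCCCCCCCC'
  8C -> 'CCCCCCCC'
  8B -> 'BBBBBBBB'
  1B -> 'B'
  5C -> 'CCCCC'
  9B -> 'BBBBBBBBB'
  2B -> 'BB'

Decoded = CCCCCCCCCCCCCCCCCBBBBBBBBBCCCCCBBBBBBBBBBB


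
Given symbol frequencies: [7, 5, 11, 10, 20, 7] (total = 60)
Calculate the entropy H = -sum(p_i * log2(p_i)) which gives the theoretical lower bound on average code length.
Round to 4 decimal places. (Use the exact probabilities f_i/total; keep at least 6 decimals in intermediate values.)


Per-symbol terms -p_i * log2(p_i) with p_i = f_i/60:
  p = 7/60 = 0.116667: log2(p) = -3.099536, -p*log2(p) = 0.361612
  p = 5/60 = 0.083333: log2(p) = -3.584963, -p*log2(p) = 0.298747
  p = 11/60 = 0.183333: log2(p) = -2.447459, -p*log2(p) = 0.448701
  p = 10/60 = 0.166667: log2(p) = -2.584963, -p*log2(p) = 0.430827
  p = 20/60 = 0.333333: log2(p) = -1.584963, -p*log2(p) = 0.528321
  p = 7/60 = 0.116667: log2(p) = -3.099536, -p*log2(p) = 0.361612
H = 0.361612 + 0.298747 + 0.448701 + 0.430827 + 0.528321 + 0.361612 = 2.429820

H = 2.4298 bits/symbol


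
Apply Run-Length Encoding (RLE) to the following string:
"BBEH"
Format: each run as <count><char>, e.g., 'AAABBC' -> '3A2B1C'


Scanning runs left to right:
  i=0: run of 'B' x 2 -> '2B'
  i=2: run of 'E' x 1 -> '1E'
  i=3: run of 'H' x 1 -> '1H'

RLE = 2B1E1H


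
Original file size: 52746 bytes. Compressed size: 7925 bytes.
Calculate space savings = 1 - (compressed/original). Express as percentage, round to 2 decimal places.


ratio = compressed/original = 7925/52746 = 0.150248
savings = 1 - ratio = 1 - 0.150248 = 0.849752
as a percentage: 0.849752 * 100 = 84.98%

Space savings = 1 - 7925/52746 = 84.98%


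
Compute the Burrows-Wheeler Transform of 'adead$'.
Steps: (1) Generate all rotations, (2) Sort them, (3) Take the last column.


Rotations (sorted):
  0: $adead -> last char: d
  1: ad$ade -> last char: e
  2: adead$ -> last char: $
  3: d$adea -> last char: a
  4: dead$a -> last char: a
  5: ead$ad -> last char: d


BWT = de$aad


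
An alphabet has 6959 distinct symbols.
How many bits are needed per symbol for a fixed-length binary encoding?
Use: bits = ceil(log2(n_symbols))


log2(6959) = 12.7647
Bracket: 2^12 = 4096 < 6959 <= 2^13 = 8192
So ceil(log2(6959)) = 13

bits = ceil(log2(6959)) = ceil(12.7647) = 13 bits


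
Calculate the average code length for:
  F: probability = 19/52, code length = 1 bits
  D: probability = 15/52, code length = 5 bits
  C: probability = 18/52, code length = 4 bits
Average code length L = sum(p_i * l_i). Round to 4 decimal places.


Weighted contributions p_i * l_i:
  F: (19/52) * 1 = 19/52
  D: (15/52) * 5 = 75/52
  C: (18/52) * 4 = 72/52
Sum = (19 + 75 + 72)/52 = 166/52

L = 166/52 = 3.1923 bits/symbol


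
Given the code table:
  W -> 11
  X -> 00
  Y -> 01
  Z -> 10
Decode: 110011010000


Decoding:
11 -> W
00 -> X
11 -> W
01 -> Y
00 -> X
00 -> X


Result: WXWYXX


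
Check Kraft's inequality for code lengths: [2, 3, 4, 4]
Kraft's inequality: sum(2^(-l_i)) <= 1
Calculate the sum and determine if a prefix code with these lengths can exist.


Sum = 2^(-2) + 2^(-3) + 2^(-4) + 2^(-4)
    = 0.25 + 0.125 + 0.0625 + 0.0625
    = 8/16 = 0.5
Since 0.5 <= 1, Kraft's inequality IS satisfied.
A prefix code with these lengths CAN exist.

Kraft sum = 0.5. Satisfied.


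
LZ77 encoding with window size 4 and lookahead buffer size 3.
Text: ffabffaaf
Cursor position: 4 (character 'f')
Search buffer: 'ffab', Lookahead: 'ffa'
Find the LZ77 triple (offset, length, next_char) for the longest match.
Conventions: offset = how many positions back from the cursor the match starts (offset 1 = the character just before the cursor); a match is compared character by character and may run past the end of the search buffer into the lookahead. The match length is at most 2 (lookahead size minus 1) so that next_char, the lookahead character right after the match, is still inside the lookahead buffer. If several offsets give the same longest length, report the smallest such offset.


Try each offset into the search buffer:
  offset=1 (pos 3, char 'b'): match length 0
  offset=2 (pos 2, char 'a'): match length 0
  offset=3 (pos 1, char 'f'): match length 1
  offset=4 (pos 0, char 'f'): match length 2
Longest match has length 2 at offset 4.
next_char = character at position 4 + 2 = 6 -> 'a'

Best match: offset=4, length=2 (matching 'ff' starting at position 0)
LZ77 triple: (4, 2, 'a')


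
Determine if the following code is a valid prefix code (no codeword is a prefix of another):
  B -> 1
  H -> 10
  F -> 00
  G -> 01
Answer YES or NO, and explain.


Checking each pair (does one codeword prefix another?):
  B='1' vs H='10': prefix -- VIOLATION

NO -- this is NOT a valid prefix code. B (1) is a prefix of H (10).


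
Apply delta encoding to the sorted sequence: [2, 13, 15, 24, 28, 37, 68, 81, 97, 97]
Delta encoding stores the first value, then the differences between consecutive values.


First value: 2
Deltas:
  13 - 2 = 11
  15 - 13 = 2
  24 - 15 = 9
  28 - 24 = 4
  37 - 28 = 9
  68 - 37 = 31
  81 - 68 = 13
  97 - 81 = 16
  97 - 97 = 0


Delta encoded: [2, 11, 2, 9, 4, 9, 31, 13, 16, 0]


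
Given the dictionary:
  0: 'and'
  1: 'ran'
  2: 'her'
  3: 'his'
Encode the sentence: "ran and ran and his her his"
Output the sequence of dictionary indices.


Look up each word in the dictionary:
  'ran' -> 1
  'and' -> 0
  'ran' -> 1
  'and' -> 0
  'his' -> 3
  'her' -> 2
  'his' -> 3

Encoded: [1, 0, 1, 0, 3, 2, 3]


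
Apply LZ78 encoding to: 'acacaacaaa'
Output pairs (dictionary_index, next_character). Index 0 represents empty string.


LZ78 encoding steps:
Dictionary: {0: ''}
Step 1: w='' (idx 0), next='a' -> output (0, 'a'), add 'a' as idx 1
Step 2: w='' (idx 0), next='c' -> output (0, 'c'), add 'c' as idx 2
Step 3: w='a' (idx 1), next='c' -> output (1, 'c'), add 'ac' as idx 3
Step 4: w='a' (idx 1), next='a' -> output (1, 'a'), add 'aa' as idx 4
Step 5: w='c' (idx 2), next='a' -> output (2, 'a'), add 'ca' as idx 5
Step 6: w='aa' (idx 4), end of input -> output (4, '')


Encoded: [(0, 'a'), (0, 'c'), (1, 'c'), (1, 'a'), (2, 'a'), (4, '')]


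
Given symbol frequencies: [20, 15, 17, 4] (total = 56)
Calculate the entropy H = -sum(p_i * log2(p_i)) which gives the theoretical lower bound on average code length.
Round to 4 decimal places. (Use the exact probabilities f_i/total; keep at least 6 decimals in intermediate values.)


Per-symbol terms -p_i * log2(p_i) with p_i = f_i/56:
  p = 20/56 = 0.357143: log2(p) = -1.485427, -p*log2(p) = 0.530510
  p = 15/56 = 0.267857: log2(p) = -1.900464, -p*log2(p) = 0.509053
  p = 17/56 = 0.303571: log2(p) = -1.719892, -p*log2(p) = 0.522110
  p = 4/56 = 0.071429: log2(p) = -3.807355, -p*log2(p) = 0.271954
H = 0.530510 + 0.509053 + 0.522110 + 0.271954 = 1.833627

H = 1.8336 bits/symbol


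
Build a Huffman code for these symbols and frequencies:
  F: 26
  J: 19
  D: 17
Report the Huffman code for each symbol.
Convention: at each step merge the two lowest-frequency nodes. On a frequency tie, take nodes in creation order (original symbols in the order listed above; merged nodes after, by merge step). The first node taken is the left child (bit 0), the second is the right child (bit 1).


Huffman tree construction:
Step 1: Merge D(17) + J(19) = 36
Step 2: Merge F(26) + (D+J)(36) = 62
Read each symbol's code off the tree from the root (left child = 0, right child = 1).

Codes:
  F: 0 (length 1)
  J: 11 (length 2)
  D: 10 (length 2)
Average code length: 98/62 = 1.5806 bits/symbol


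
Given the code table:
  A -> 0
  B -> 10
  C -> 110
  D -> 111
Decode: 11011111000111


Decoding:
110 -> C
111 -> D
110 -> C
0 -> A
0 -> A
111 -> D


Result: CDCAAD


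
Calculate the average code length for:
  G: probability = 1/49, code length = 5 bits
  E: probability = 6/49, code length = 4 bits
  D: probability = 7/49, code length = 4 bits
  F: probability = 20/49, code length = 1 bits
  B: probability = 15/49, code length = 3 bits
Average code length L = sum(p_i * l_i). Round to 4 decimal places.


Weighted contributions p_i * l_i:
  G: (1/49) * 5 = 5/49
  E: (6/49) * 4 = 24/49
  D: (7/49) * 4 = 28/49
  F: (20/49) * 1 = 20/49
  B: (15/49) * 3 = 45/49
Sum = (5 + 24 + 28 + 20 + 45)/49 = 122/49

L = 122/49 = 2.4898 bits/symbol


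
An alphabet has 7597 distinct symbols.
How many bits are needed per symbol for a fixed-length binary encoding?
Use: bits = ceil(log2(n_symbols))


log2(7597) = 12.8912
Bracket: 2^12 = 4096 < 7597 <= 2^13 = 8192
So ceil(log2(7597)) = 13

bits = ceil(log2(7597)) = ceil(12.8912) = 13 bits


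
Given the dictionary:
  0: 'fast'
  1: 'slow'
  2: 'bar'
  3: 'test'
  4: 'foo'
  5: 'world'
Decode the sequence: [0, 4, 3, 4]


Look up each index in the dictionary:
  0 -> 'fast'
  4 -> 'foo'
  3 -> 'test'
  4 -> 'foo'

Decoded: "fast foo test foo"


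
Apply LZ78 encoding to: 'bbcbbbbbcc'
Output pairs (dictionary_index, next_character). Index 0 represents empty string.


LZ78 encoding steps:
Dictionary: {0: ''}
Step 1: w='' (idx 0), next='b' -> output (0, 'b'), add 'b' as idx 1
Step 2: w='b' (idx 1), next='c' -> output (1, 'c'), add 'bc' as idx 2
Step 3: w='b' (idx 1), next='b' -> output (1, 'b'), add 'bb' as idx 3
Step 4: w='bb' (idx 3), next='b' -> output (3, 'b'), add 'bbb' as idx 4
Step 5: w='' (idx 0), next='c' -> output (0, 'c'), add 'c' as idx 5
Step 6: w='c' (idx 5), end of input -> output (5, '')


Encoded: [(0, 'b'), (1, 'c'), (1, 'b'), (3, 'b'), (0, 'c'), (5, '')]


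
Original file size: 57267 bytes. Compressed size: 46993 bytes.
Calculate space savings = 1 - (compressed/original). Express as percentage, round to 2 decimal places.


ratio = compressed/original = 46993/57267 = 0.820595
savings = 1 - ratio = 1 - 0.820595 = 0.179405
as a percentage: 0.179405 * 100 = 17.94%

Space savings = 1 - 46993/57267 = 17.94%


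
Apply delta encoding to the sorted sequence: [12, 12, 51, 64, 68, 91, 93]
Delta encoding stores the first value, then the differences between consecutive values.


First value: 12
Deltas:
  12 - 12 = 0
  51 - 12 = 39
  64 - 51 = 13
  68 - 64 = 4
  91 - 68 = 23
  93 - 91 = 2


Delta encoded: [12, 0, 39, 13, 4, 23, 2]


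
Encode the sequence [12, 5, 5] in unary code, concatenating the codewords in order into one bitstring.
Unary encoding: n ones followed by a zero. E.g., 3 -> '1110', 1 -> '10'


Encode each number as n ones followed by a terminating 0:
  12 -> 1111111111110 (13 bits)
  5 -> 111110 (6 bits)
  5 -> 111110 (6 bits)
Total length = 13 + 6 + 6 = 25 bits.

Unary([12, 5, 5]) = 1111111111110111110111110 (25 bits)


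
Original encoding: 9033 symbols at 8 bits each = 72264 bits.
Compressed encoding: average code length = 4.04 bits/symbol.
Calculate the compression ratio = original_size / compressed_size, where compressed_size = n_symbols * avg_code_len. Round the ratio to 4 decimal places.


original_size = n_symbols * orig_bits = 9033 * 8 = 72264 bits
compressed_size = n_symbols * avg_code_len = 9033 * 4.04 = 36493.32 bits
ratio = original_size / compressed_size = 72264 / 36493.32 = 1.9802

Compression ratio = 1.9802


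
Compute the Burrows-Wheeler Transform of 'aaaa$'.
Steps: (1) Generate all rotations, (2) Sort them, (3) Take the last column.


Rotations (sorted):
  0: $aaaa -> last char: a
  1: a$aaa -> last char: a
  2: aa$aa -> last char: a
  3: aaa$a -> last char: a
  4: aaaa$ -> last char: $


BWT = aaaa$


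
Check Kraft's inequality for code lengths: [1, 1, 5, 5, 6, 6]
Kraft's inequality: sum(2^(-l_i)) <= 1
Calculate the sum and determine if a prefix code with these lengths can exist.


Sum = 2^(-1) + 2^(-1) + 2^(-5) + 2^(-5) + 2^(-6) + 2^(-6)
    = 0.5 + 0.5 + 0.03125 + 0.03125 + 0.015625 + 0.015625
    = 70/64 = 1.09375
Since 1.09375 > 1, Kraft's inequality is NOT satisfied.
A prefix code with these lengths CANNOT exist.

Kraft sum = 1.09375. Not satisfied.


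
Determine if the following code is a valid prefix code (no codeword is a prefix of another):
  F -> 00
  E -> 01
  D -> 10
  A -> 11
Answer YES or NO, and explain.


Checking each pair (does one codeword prefix another?):
  F='00' vs E='01': no prefix
  F='00' vs D='10': no prefix
  F='00' vs A='11': no prefix
  E='01' vs F='00': no prefix
  E='01' vs D='10': no prefix
  E='01' vs A='11': no prefix
  D='10' vs F='00': no prefix
  D='10' vs E='01': no prefix
  D='10' vs A='11': no prefix
  A='11' vs F='00': no prefix
  A='11' vs E='01': no prefix
  A='11' vs D='10': no prefix
No violation found over all pairs.

YES -- this is a valid prefix code. No codeword is a prefix of any other codeword.


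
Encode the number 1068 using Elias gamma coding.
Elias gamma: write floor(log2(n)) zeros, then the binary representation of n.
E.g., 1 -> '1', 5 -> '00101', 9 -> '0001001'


num_bits = floor(log2(1068)) + 1 = 11
leading_zeros = num_bits - 1 = 10
binary(1068) = 10000101100

Elias gamma(1068) = '0000000000' + '10000101100' = 000000000010000101100 (21 bits)


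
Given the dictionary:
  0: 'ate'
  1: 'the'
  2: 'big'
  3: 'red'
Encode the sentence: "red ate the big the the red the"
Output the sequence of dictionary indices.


Look up each word in the dictionary:
  'red' -> 3
  'ate' -> 0
  'the' -> 1
  'big' -> 2
  'the' -> 1
  'the' -> 1
  'red' -> 3
  'the' -> 1

Encoded: [3, 0, 1, 2, 1, 1, 3, 1]


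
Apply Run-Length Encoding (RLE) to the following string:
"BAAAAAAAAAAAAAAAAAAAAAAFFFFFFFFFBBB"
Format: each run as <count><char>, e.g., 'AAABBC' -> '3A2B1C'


Scanning runs left to right:
  i=0: run of 'B' x 1 -> '1B'
  i=1: run of 'A' x 22 -> '22A'
  i=23: run of 'F' x 9 -> '9F'
  i=32: run of 'B' x 3 -> '3B'

RLE = 1B22A9F3B


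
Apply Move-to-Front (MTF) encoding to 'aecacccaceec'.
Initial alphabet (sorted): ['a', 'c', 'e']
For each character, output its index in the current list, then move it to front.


MTF encoding:
'a': index 0 in ['a', 'c', 'e'] -> ['a', 'c', 'e']
'e': index 2 in ['a', 'c', 'e'] -> ['e', 'a', 'c']
'c': index 2 in ['e', 'a', 'c'] -> ['c', 'e', 'a']
'a': index 2 in ['c', 'e', 'a'] -> ['a', 'c', 'e']
'c': index 1 in ['a', 'c', 'e'] -> ['c', 'a', 'e']
'c': index 0 in ['c', 'a', 'e'] -> ['c', 'a', 'e']
'c': index 0 in ['c', 'a', 'e'] -> ['c', 'a', 'e']
'a': index 1 in ['c', 'a', 'e'] -> ['a', 'c', 'e']
'c': index 1 in ['a', 'c', 'e'] -> ['c', 'a', 'e']
'e': index 2 in ['c', 'a', 'e'] -> ['e', 'c', 'a']
'e': index 0 in ['e', 'c', 'a'] -> ['e', 'c', 'a']
'c': index 1 in ['e', 'c', 'a'] -> ['c', 'e', 'a']


Output: [0, 2, 2, 2, 1, 0, 0, 1, 1, 2, 0, 1]


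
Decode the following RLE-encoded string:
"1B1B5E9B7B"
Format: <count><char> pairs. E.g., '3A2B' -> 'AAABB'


Expanding each <count><char> pair:
  1B -> 'B'
  1B -> 'B'
  5E -> 'EEEEE'
  9B -> 'BBBBBBBBB'
  7B -> 'BBBBBBB'

Decoded = BBEEEEEBBBBBBBBBBBBBBBB


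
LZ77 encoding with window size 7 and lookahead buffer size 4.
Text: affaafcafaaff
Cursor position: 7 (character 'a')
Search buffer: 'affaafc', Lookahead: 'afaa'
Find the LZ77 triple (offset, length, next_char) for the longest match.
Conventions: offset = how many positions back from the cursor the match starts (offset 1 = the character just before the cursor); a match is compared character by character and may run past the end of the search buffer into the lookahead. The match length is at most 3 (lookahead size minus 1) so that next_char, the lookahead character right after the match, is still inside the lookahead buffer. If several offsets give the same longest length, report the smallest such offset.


Try each offset into the search buffer:
  offset=1 (pos 6, char 'c'): match length 0
  offset=2 (pos 5, char 'f'): match length 0
  offset=3 (pos 4, char 'a'): match length 2
  offset=4 (pos 3, char 'a'): match length 1
  offset=5 (pos 2, char 'f'): match length 0
  offset=6 (pos 1, char 'f'): match length 0
  offset=7 (pos 0, char 'a'): match length 2
Longest match has length 2, found at offsets 3, 7; take the smallest, offset 3.
next_char = character at position 7 + 2 = 9 -> 'a'

Best match: offset=3, length=2 (matching 'af' starting at position 4)
LZ77 triple: (3, 2, 'a')


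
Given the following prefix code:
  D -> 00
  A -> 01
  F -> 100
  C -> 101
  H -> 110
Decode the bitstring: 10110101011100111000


Decoding step by step:
Bits 101 -> C
Bits 101 -> C
Bits 01 -> A
Bits 01 -> A
Bits 110 -> H
Bits 01 -> A
Bits 110 -> H
Bits 00 -> D


Decoded message: CCAAHAHD


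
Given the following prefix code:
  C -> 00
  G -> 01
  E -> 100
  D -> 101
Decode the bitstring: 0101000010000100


Decoding step by step:
Bits 01 -> G
Bits 01 -> G
Bits 00 -> C
Bits 00 -> C
Bits 100 -> E
Bits 00 -> C
Bits 100 -> E


Decoded message: GGCCECE


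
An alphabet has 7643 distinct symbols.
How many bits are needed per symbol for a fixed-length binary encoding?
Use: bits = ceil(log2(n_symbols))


log2(7643) = 12.8999
Bracket: 2^12 = 4096 < 7643 <= 2^13 = 8192
So ceil(log2(7643)) = 13

bits = ceil(log2(7643)) = ceil(12.8999) = 13 bits


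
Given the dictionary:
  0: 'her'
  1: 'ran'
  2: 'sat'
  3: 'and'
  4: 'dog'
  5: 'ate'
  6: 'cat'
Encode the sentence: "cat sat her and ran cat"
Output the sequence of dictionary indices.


Look up each word in the dictionary:
  'cat' -> 6
  'sat' -> 2
  'her' -> 0
  'and' -> 3
  'ran' -> 1
  'cat' -> 6

Encoded: [6, 2, 0, 3, 1, 6]


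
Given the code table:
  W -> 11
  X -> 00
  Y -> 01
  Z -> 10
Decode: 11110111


Decoding:
11 -> W
11 -> W
01 -> Y
11 -> W


Result: WWYW


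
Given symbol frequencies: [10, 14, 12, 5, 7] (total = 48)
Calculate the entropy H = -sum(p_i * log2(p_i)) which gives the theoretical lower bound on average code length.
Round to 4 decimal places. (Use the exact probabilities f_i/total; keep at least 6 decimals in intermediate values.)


Per-symbol terms -p_i * log2(p_i) with p_i = f_i/48:
  p = 10/48 = 0.208333: log2(p) = -2.263034, -p*log2(p) = 0.471466
  p = 14/48 = 0.291667: log2(p) = -1.777608, -p*log2(p) = 0.518469
  p = 12/48 = 0.250000: log2(p) = -2.000000, -p*log2(p) = 0.500000
  p = 5/48 = 0.104167: log2(p) = -3.263034, -p*log2(p) = 0.339899
  p = 7/48 = 0.145833: log2(p) = -2.777608, -p*log2(p) = 0.405068
H = 0.471466 + 0.518469 + 0.500000 + 0.339899 + 0.405068 = 2.234902

H = 2.2349 bits/symbol


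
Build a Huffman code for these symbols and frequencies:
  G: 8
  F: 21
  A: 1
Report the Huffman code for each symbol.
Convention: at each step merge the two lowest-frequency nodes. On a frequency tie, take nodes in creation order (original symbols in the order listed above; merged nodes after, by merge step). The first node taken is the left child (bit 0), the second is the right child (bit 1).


Huffman tree construction:
Step 1: Merge A(1) + G(8) = 9
Step 2: Merge (A+G)(9) + F(21) = 30
Read each symbol's code off the tree from the root (left child = 0, right child = 1).

Codes:
  G: 01 (length 2)
  F: 1 (length 1)
  A: 00 (length 2)
Average code length: 39/30 = 1.3000 bits/symbol


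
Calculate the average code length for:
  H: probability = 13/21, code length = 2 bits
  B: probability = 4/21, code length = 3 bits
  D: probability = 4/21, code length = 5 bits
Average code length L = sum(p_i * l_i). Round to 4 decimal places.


Weighted contributions p_i * l_i:
  H: (13/21) * 2 = 26/21
  B: (4/21) * 3 = 12/21
  D: (4/21) * 5 = 20/21
Sum = (26 + 12 + 20)/21 = 58/21

L = 58/21 = 2.7619 bits/symbol


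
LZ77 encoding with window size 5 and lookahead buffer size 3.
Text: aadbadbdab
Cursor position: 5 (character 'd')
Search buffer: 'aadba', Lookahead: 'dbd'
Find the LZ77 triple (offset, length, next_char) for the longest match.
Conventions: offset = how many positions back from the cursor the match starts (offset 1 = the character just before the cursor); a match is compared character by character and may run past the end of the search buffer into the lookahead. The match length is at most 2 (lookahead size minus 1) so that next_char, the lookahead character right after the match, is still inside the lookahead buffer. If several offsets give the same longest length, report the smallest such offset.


Try each offset into the search buffer:
  offset=1 (pos 4, char 'a'): match length 0
  offset=2 (pos 3, char 'b'): match length 0
  offset=3 (pos 2, char 'd'): match length 2
  offset=4 (pos 1, char 'a'): match length 0
  offset=5 (pos 0, char 'a'): match length 0
Longest match has length 2 at offset 3.
next_char = character at position 5 + 2 = 7 -> 'd'

Best match: offset=3, length=2 (matching 'db' starting at position 2)
LZ77 triple: (3, 2, 'd')
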